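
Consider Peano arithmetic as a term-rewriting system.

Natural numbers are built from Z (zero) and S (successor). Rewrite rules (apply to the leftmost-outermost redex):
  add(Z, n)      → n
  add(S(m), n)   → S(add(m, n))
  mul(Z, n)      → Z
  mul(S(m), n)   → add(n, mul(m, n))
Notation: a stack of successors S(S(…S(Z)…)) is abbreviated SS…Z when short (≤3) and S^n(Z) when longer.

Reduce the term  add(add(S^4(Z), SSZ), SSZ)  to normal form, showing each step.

Answer: normal form = S^8(Z)  (in 12 steps)

Working:
  start: add(add(S^4(Z), SSZ), SSZ)
  →1  add(S(add(SSSZ, SSZ)), SSZ)
  →2  S(add(add(SSSZ, SSZ), SSZ))
  →3  S(add(S(add(SSZ, SSZ)), SSZ))
  →4  S(S(add(add(SSZ, SSZ), SSZ)))
  →5  S(S(add(S(add(SZ, SSZ)), SSZ)))
  →6  S(S(S(add(add(SZ, SSZ), SSZ))))
  →7  S(S(S(add(S(add(Z, SSZ)), SSZ))))
  →8  S(S(S(S(add(add(Z, SSZ), SSZ)))))
  →9  S(S(S(S(add(SSZ, SSZ)))))
  →10  S(S(S(S(S(add(SZ, SSZ))))))
  →11  S(S(S(S(S(S(add(Z, SSZ)))))))
  →12  S^8(Z)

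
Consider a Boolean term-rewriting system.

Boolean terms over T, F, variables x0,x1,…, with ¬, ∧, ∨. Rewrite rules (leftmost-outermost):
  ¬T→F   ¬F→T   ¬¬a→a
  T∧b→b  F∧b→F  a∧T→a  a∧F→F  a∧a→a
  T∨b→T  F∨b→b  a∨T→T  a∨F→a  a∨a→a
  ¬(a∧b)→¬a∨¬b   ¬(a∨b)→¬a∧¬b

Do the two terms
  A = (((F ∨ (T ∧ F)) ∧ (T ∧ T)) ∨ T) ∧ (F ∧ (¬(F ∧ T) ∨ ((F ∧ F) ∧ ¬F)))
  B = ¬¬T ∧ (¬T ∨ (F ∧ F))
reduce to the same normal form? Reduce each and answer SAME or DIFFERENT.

Term A:
  start: (((F ∨ (T ∧ F)) ∧ (T ∧ T)) ∨ T) ∧ (F ∧ (¬(F ∧ T) ∨ ((F ∧ F) ∧ ¬F)))
  [1] T ∧ (F ∧ (¬(F ∧ T) ∨ ((F ∧ F) ∧ ¬F)))
  [2] F ∧ (¬(F ∧ T) ∨ ((F ∧ F) ∧ ¬F))
  [3] F

Term B:
  start: ¬¬T ∧ (¬T ∨ (F ∧ F))
  [1] T ∧ (¬T ∨ (F ∧ F))
  [2] ¬T ∨ (F ∧ F)
  [3] F ∨ (F ∧ F)
  [4] F ∧ F
  [5] F

Answer: SAME — A ⇓ F, B ⇓ F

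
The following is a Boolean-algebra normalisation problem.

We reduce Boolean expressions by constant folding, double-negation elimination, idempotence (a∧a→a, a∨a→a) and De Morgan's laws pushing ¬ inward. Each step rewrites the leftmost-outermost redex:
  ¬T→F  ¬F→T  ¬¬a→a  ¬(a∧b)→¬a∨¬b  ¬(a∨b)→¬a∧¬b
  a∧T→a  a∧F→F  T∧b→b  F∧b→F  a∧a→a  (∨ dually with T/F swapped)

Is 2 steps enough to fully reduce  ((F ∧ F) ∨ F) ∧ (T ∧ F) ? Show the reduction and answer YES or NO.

  start: ((F ∧ F) ∨ F) ∧ (T ∧ F)
  [1] (F ∧ F) ∧ (T ∧ F)
  [2] F ∧ (T ∧ F)

Answer: NO — after 2 steps the term is F ∧ (T ∧ F), not yet normal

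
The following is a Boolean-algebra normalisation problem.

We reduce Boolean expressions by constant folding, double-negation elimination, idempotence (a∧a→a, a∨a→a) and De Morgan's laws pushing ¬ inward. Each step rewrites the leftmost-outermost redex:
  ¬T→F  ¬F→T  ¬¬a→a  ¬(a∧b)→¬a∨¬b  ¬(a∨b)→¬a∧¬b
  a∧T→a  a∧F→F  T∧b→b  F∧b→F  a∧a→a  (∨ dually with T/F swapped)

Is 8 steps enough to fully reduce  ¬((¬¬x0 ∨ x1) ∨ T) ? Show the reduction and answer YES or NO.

  start: ¬((¬¬x0 ∨ x1) ∨ T)
  →1  ¬(¬¬x0 ∨ x1) ∧ ¬T
  →2  (¬¬¬x0 ∧ ¬x1) ∧ ¬T
  →3  (¬x0 ∧ ¬x1) ∧ ¬T
  →4  (¬x0 ∧ ¬x1) ∧ F
  →5  F

Answer: YES — reaches normal form F in 5 ≤ 8 steps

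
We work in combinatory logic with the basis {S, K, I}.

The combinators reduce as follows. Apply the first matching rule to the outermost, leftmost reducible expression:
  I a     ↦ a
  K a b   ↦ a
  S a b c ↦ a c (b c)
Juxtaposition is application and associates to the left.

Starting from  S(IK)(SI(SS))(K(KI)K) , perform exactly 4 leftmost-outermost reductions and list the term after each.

  start: S(IK)(SI(SS))(K(KI)K)
  →1  IK(K(KI)K)(SI(SS)(K(KI)K))
  →2  K(K(KI)K)(SI(SS)(K(KI)K))
  →3  K(KI)K
  →4  KI

Answer: after 4 steps: KI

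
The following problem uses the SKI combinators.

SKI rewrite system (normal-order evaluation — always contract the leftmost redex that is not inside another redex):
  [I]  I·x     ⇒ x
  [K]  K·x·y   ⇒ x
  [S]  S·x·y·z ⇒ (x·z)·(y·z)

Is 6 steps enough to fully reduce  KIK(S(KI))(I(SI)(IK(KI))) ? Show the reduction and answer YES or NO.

  start: KIK(S(KI))(I(SI)(IK(KI)))
  step 1: I(S(KI))(I(SI)(IK(KI)))
  step 2: S(KI)(I(SI)(IK(KI)))
  step 3: S(KI)(SI(IK(KI)))
  step 4: S(KI)(SI(K(KI)))

Answer: YES — reaches normal form S(KI)(SI(K(KI))) in 4 ≤ 6 steps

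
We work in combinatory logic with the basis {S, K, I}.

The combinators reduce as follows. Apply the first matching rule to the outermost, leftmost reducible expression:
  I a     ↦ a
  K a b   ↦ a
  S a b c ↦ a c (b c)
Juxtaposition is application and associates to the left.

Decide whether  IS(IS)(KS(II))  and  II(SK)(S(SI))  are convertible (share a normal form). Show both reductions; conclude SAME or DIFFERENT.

Term A:
  start: IS(IS)(KS(II))
  step 1: S(IS)(KS(II))
  step 2: SS(KS(II))
  step 3: SSS

Term B:
  start: II(SK)(S(SI))
  step 1: I(SK)(S(SI))
  step 2: SK(S(SI))

Answer: DIFFERENT — A ⇓ SSS, B ⇓ SK(S(SI))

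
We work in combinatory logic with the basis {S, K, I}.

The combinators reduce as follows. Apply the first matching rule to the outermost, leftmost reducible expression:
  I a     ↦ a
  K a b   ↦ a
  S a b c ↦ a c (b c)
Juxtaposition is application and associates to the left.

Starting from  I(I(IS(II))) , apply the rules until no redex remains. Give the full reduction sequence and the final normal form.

  start: I(I(IS(II)))
  →1  I(IS(II))
  →2  IS(II)
  →3  S(II)
  →4  SI

Answer: normal form = SI  (in 4 steps)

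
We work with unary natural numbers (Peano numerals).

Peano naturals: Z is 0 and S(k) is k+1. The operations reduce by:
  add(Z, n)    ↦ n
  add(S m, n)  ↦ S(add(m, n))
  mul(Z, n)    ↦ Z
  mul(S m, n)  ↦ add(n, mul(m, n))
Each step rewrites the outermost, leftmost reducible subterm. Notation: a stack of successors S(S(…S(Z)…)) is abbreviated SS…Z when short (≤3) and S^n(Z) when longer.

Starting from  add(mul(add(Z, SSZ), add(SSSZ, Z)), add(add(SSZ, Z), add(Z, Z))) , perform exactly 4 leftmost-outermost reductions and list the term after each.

  start: add(mul(add(Z, SSZ), add(SSSZ, Z)), add(add(SSZ, Z), add(Z, Z)))
  step 1: add(mul(SSZ, add(SSSZ, Z)), add(add(SSZ, Z), add(Z, Z)))
  step 2: add(add(add(SSSZ, Z), mul(SZ, add(SSSZ, Z))), add(add(SSZ, Z), add(Z, Z)))
  step 3: add(add(S(add(SSZ, Z)), mul(SZ, add(SSSZ, Z))), add(add(SSZ, Z), add(Z, Z)))
  step 4: add(S(add(add(SSZ, Z), mul(SZ, add(SSSZ, Z)))), add(add(SSZ, Z), add(Z, Z)))

Answer: after 4 steps: add(S(add(add(SSZ, Z), mul(SZ, add(SSSZ, Z)))), add(add(SSZ, Z), add(Z, Z)))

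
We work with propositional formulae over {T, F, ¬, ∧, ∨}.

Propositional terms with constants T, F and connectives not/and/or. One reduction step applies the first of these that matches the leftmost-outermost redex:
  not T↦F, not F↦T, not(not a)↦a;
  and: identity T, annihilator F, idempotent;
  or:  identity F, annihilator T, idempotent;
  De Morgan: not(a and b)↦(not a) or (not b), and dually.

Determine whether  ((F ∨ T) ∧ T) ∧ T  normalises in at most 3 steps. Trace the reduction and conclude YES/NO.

  start: ((F ∨ T) ∧ T) ∧ T
  step 1: (F ∨ T) ∧ T
  step 2: F ∨ T
  step 3: T

Answer: YES — reaches normal form T in 3 ≤ 3 steps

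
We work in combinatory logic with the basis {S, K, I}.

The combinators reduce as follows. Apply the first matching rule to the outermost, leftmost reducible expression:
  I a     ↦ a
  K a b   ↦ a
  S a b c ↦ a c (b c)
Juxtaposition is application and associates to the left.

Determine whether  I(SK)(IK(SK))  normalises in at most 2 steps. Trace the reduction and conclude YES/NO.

Answer: YES — reaches normal form SK(K(SK)) in 2 ≤ 2 steps

Reduction:
  start: I(SK)(IK(SK))
  →1  SK(IK(SK))
  →2  SK(K(SK))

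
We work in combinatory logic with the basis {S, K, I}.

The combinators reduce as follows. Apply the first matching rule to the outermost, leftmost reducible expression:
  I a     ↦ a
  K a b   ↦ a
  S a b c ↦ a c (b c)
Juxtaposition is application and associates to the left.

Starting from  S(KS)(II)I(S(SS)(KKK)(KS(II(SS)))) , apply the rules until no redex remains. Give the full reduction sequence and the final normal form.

Answer: normal form = SI(S(KS)(S(KS)))  (in 11 steps)

Working:
  start: S(KS)(II)I(S(SS)(KKK)(KS(II(SS))))
  [1] KSI(III)(S(SS)(KKK)(KS(II(SS))))
  [2] S(III)(S(SS)(KKK)(KS(II(SS))))
  [3] S(II)(S(SS)(KKK)(KS(II(SS))))
  [4] SI(S(SS)(KKK)(KS(II(SS))))
  [5] SI(SS(KS(II(SS)))(KKK(KS(II(SS)))))
  [6] SI(S(KKK(KS(II(SS))))(KS(II(SS))(KKK(KS(II(SS))))))
  [7] SI(S(K(KS(II(SS))))(KS(II(SS))(KKK(KS(II(SS))))))
  [8] SI(S(KS)(KS(II(SS))(KKK(KS(II(SS))))))
  [9] SI(S(KS)(S(KKK(KS(II(SS))))))
  [10] SI(S(KS)(S(K(KS(II(SS))))))
  [11] SI(S(KS)(S(KS)))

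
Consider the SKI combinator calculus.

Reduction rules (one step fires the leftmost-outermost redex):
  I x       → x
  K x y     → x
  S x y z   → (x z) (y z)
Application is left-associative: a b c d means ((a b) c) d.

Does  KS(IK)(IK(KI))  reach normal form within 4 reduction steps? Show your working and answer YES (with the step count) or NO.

  start: KS(IK)(IK(KI))
  [1] S(IK(KI))
  [2] S(K(KI))

Answer: YES — reaches normal form S(K(KI)) in 2 ≤ 4 steps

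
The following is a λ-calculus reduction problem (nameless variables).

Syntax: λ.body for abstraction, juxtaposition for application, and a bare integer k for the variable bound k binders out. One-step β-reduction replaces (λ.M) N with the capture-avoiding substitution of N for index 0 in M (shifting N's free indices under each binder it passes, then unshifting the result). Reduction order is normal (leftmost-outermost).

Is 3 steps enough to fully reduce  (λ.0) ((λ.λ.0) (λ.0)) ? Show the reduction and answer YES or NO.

Answer: YES — reaches normal form λ.0 in 2 ≤ 3 steps

Reduction:
  start: (λ.0) ((λ.λ.0) (λ.0))
  step 1: (λ.λ.0) (λ.0)
  step 2: λ.0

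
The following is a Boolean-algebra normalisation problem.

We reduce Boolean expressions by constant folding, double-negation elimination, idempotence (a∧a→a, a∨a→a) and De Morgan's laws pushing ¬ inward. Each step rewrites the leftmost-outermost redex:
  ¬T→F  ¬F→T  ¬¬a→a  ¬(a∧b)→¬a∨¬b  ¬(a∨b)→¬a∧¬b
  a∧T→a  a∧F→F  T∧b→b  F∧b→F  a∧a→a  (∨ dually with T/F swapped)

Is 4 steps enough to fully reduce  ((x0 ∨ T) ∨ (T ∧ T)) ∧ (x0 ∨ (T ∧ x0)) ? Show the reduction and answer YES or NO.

  start: ((x0 ∨ T) ∨ (T ∧ T)) ∧ (x0 ∨ (T ∧ x0))
  step 1: (T ∨ (T ∧ T)) ∧ (x0 ∨ (T ∧ x0))
  step 2: T ∧ (x0 ∨ (T ∧ x0))
  step 3: x0 ∨ (T ∧ x0)
  step 4: x0 ∨ x0

Answer: NO — after 4 steps the term is x0 ∨ x0, not yet normal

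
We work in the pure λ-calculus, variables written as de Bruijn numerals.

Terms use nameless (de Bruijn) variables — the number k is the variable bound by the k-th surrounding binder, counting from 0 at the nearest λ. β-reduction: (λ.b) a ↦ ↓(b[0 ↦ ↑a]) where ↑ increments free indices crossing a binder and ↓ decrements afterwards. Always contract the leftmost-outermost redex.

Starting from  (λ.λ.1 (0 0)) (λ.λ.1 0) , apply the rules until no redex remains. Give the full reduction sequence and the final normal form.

Answer: normal form = λ.λ.1 1 0  (in 2 steps)

Derivation:
  start: (λ.λ.1 (0 0)) (λ.λ.1 0)
  step 1: λ.(λ.λ.1 0) (0 0)
  step 2: λ.λ.1 1 0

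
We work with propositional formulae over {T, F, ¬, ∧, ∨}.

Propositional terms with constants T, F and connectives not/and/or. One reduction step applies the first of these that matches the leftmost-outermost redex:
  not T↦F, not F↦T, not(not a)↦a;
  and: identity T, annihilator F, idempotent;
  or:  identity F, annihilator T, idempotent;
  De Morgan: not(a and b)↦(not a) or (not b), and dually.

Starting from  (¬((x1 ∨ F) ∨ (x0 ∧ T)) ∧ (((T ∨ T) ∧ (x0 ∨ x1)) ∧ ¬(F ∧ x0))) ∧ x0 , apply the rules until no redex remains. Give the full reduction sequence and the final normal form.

Answer: normal form = ((¬x1 ∧ ¬x0) ∧ (x0 ∨ x1)) ∧ x0  (in 13 steps)

Working:
  start: (¬((x1 ∨ F) ∨ (x0 ∧ T)) ∧ (((T ∨ T) ∧ (x0 ∨ x1)) ∧ ¬(F ∧ x0))) ∧ x0
  [1] ((¬(x1 ∨ F) ∧ ¬(x0 ∧ T)) ∧ (((T ∨ T) ∧ (x0 ∨ x1)) ∧ ¬(F ∧ x0))) ∧ x0
  [2] (((¬x1 ∧ ¬F) ∧ ¬(x0 ∧ T)) ∧ (((T ∨ T) ∧ (x0 ∨ x1)) ∧ ¬(F ∧ x0))) ∧ x0
  [3] (((¬x1 ∧ T) ∧ ¬(x0 ∧ T)) ∧ (((T ∨ T) ∧ (x0 ∨ x1)) ∧ ¬(F ∧ x0))) ∧ x0
  [4] ((¬x1 ∧ ¬(x0 ∧ T)) ∧ (((T ∨ T) ∧ (x0 ∨ x1)) ∧ ¬(F ∧ x0))) ∧ x0
  [5] ((¬x1 ∧ (¬x0 ∨ ¬T)) ∧ (((T ∨ T) ∧ (x0 ∨ x1)) ∧ ¬(F ∧ x0))) ∧ x0
  [6] ((¬x1 ∧ (¬x0 ∨ F)) ∧ (((T ∨ T) ∧ (x0 ∨ x1)) ∧ ¬(F ∧ x0))) ∧ x0
  [7] ((¬x1 ∧ ¬x0) ∧ (((T ∨ T) ∧ (x0 ∨ x1)) ∧ ¬(F ∧ x0))) ∧ x0
  [8] ((¬x1 ∧ ¬x0) ∧ ((T ∧ (x0 ∨ x1)) ∧ ¬(F ∧ x0))) ∧ x0
  [9] ((¬x1 ∧ ¬x0) ∧ ((x0 ∨ x1) ∧ ¬(F ∧ x0))) ∧ x0
  [10] ((¬x1 ∧ ¬x0) ∧ ((x0 ∨ x1) ∧ (¬F ∨ ¬x0))) ∧ x0
  [11] ((¬x1 ∧ ¬x0) ∧ ((x0 ∨ x1) ∧ (T ∨ ¬x0))) ∧ x0
  [12] ((¬x1 ∧ ¬x0) ∧ ((x0 ∨ x1) ∧ T)) ∧ x0
  [13] ((¬x1 ∧ ¬x0) ∧ (x0 ∨ x1)) ∧ x0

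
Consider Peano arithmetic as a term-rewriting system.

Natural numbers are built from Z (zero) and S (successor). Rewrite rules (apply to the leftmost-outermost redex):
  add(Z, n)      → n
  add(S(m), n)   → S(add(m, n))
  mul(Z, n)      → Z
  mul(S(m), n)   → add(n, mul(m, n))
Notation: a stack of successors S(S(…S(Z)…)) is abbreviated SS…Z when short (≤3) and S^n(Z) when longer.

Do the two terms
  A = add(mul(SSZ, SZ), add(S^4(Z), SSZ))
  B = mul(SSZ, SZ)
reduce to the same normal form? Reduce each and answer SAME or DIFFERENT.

Term A:
  start: add(mul(SSZ, SZ), add(S^4(Z), SSZ))
  [1] add(add(SZ, mul(SZ, SZ)), add(S^4(Z), SSZ))
  [2] add(S(add(Z, mul(SZ, SZ))), add(S^4(Z), SSZ))
  [3] S(add(add(Z, mul(SZ, SZ)), add(S^4(Z), SSZ)))
  [4] S(add(mul(SZ, SZ), add(S^4(Z), SSZ)))
  [5] S(add(add(SZ, mul(Z, SZ)), add(S^4(Z), SSZ)))
  [6] S(add(S(add(Z, mul(Z, SZ))), add(S^4(Z), SSZ)))
  [7] S(S(add(add(Z, mul(Z, SZ)), add(S^4(Z), SSZ))))
  [8] S(S(add(mul(Z, SZ), add(S^4(Z), SSZ))))
  [9] S(S(add(Z, add(S^4(Z), SSZ))))
  [10] S(S(add(S^4(Z), SSZ)))
  [11] S(S(S(add(SSSZ, SSZ))))
  [12] S(S(S(S(add(SSZ, SSZ)))))
  [13] S(S(S(S(S(add(SZ, SSZ))))))
  [14] S(S(S(S(S(S(add(Z, SSZ)))))))
  [15] S^8(Z)

Term B:
  start: mul(SSZ, SZ)
  [1] add(SZ, mul(SZ, SZ))
  [2] S(add(Z, mul(SZ, SZ)))
  [3] S(mul(SZ, SZ))
  [4] S(add(SZ, mul(Z, SZ)))
  [5] S(S(add(Z, mul(Z, SZ))))
  [6] S(S(mul(Z, SZ)))
  [7] SSZ

Answer: DIFFERENT — A ⇓ S^8(Z), B ⇓ SSZ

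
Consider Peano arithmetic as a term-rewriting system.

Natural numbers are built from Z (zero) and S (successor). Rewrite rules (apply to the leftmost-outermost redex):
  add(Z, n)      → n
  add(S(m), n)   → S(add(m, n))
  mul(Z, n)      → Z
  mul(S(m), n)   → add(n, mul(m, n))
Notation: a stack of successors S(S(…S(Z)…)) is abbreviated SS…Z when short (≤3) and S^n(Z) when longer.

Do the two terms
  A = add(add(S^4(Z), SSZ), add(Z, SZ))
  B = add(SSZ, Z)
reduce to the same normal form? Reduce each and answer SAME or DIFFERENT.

Answer: DIFFERENT — A ⇓ S^7(Z), B ⇓ SSZ

Reduction:
Term A:
  start: add(add(S^4(Z), SSZ), add(Z, SZ))
  step 1: add(S(add(SSSZ, SSZ)), add(Z, SZ))
  step 2: S(add(add(SSSZ, SSZ), add(Z, SZ)))
  step 3: S(add(S(add(SSZ, SSZ)), add(Z, SZ)))
  step 4: S(S(add(add(SSZ, SSZ), add(Z, SZ))))
  step 5: S(S(add(S(add(SZ, SSZ)), add(Z, SZ))))
  step 6: S(S(S(add(add(SZ, SSZ), add(Z, SZ)))))
  step 7: S(S(S(add(S(add(Z, SSZ)), add(Z, SZ)))))
  step 8: S(S(S(S(add(add(Z, SSZ), add(Z, SZ))))))
  step 9: S(S(S(S(add(SSZ, add(Z, SZ))))))
  step 10: S(S(S(S(S(add(SZ, add(Z, SZ)))))))
  step 11: S(S(S(S(S(S(add(Z, add(Z, SZ))))))))
  step 12: S(S(S(S(S(S(add(Z, SZ)))))))
  step 13: S^7(Z)

Term B:
  start: add(SSZ, Z)
  step 1: S(add(SZ, Z))
  step 2: S(S(add(Z, Z)))
  step 3: SSZ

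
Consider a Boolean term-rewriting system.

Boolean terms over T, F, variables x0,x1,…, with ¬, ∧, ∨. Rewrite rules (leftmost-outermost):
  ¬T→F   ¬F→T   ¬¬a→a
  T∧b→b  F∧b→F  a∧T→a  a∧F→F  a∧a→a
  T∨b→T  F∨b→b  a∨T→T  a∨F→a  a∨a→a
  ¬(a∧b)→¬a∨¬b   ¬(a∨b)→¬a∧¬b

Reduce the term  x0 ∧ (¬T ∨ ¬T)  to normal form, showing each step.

Answer: normal form = F  (in 3 steps)

Derivation:
  start: x0 ∧ (¬T ∨ ¬T)
  step 1: x0 ∧ ¬T
  step 2: x0 ∧ F
  step 3: F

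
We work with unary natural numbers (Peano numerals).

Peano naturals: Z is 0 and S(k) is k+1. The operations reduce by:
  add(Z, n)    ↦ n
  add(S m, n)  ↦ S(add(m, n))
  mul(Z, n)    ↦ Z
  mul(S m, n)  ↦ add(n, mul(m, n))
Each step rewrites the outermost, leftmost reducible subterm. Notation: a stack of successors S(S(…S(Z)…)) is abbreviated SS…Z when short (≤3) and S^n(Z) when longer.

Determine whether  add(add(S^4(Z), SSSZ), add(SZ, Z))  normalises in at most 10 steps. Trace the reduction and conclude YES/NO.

Answer: NO — after 10 steps the term is S(S(S(S(S(add(SSZ, add(SZ, Z))))))), not yet normal

Derivation:
  start: add(add(S^4(Z), SSSZ), add(SZ, Z))
  →1  add(S(add(SSSZ, SSSZ)), add(SZ, Z))
  →2  S(add(add(SSSZ, SSSZ), add(SZ, Z)))
  →3  S(add(S(add(SSZ, SSSZ)), add(SZ, Z)))
  →4  S(S(add(add(SSZ, SSSZ), add(SZ, Z))))
  →5  S(S(add(S(add(SZ, SSSZ)), add(SZ, Z))))
  →6  S(S(S(add(add(SZ, SSSZ), add(SZ, Z)))))
  →7  S(S(S(add(S(add(Z, SSSZ)), add(SZ, Z)))))
  →8  S(S(S(S(add(add(Z, SSSZ), add(SZ, Z))))))
  →9  S(S(S(S(add(SSSZ, add(SZ, Z))))))
  →10  S(S(S(S(S(add(SSZ, add(SZ, Z)))))))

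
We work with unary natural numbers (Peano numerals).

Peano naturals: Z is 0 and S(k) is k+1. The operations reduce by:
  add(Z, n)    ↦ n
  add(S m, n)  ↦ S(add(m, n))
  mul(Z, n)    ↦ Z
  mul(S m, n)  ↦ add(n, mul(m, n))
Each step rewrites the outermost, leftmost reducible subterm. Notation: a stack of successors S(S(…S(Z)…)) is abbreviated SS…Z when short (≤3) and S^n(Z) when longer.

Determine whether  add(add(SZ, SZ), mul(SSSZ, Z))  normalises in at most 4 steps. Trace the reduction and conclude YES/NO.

  start: add(add(SZ, SZ), mul(SSSZ, Z))
  [1] add(S(add(Z, SZ)), mul(SSSZ, Z))
  [2] S(add(add(Z, SZ), mul(SSSZ, Z)))
  [3] S(add(SZ, mul(SSSZ, Z)))
  [4] S(S(add(Z, mul(SSSZ, Z))))

Answer: NO — after 4 steps the term is S(S(add(Z, mul(SSSZ, Z)))), not yet normal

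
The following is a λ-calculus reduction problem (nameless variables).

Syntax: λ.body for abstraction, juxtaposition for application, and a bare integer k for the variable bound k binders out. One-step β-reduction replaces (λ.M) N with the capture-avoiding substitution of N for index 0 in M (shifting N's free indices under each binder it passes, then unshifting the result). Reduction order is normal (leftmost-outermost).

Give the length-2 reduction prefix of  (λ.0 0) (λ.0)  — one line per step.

Answer: after 2 steps: λ.0

Working:
  start: (λ.0 0) (λ.0)
  →1  (λ.0) (λ.0)
  →2  λ.0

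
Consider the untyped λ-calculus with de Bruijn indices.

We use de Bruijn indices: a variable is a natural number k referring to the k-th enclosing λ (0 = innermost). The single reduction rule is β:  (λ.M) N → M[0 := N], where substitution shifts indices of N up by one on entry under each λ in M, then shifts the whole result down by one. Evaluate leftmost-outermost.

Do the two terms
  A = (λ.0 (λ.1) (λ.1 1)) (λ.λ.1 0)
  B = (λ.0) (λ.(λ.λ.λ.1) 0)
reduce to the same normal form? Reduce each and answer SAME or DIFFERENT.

Term A:
  start: (λ.0 (λ.1) (λ.1 1)) (λ.λ.1 0)
  step 1: (λ.λ.1 0) (λ.λ.λ.1 0) (λ.(λ.λ.1 0) (λ.λ.1 0))
  step 2: (λ.(λ.λ.λ.1 0) 0) (λ.(λ.λ.1 0) (λ.λ.1 0))
  step 3: (λ.λ.λ.1 0) (λ.(λ.λ.1 0) (λ.λ.1 0))
  step 4: λ.λ.1 0

Term B:
  start: (λ.0) (λ.(λ.λ.λ.1) 0)
  step 1: λ.(λ.λ.λ.1) 0
  step 2: λ.λ.λ.1

Answer: DIFFERENT — A ⇓ λ.λ.1 0, B ⇓ λ.λ.λ.1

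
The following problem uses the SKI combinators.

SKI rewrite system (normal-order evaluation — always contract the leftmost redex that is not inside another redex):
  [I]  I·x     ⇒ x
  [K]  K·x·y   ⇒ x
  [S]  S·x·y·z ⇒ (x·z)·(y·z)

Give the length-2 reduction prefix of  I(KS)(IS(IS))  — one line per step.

  start: I(KS)(IS(IS))
  step 1: KS(IS(IS))
  step 2: S

Answer: after 2 steps: S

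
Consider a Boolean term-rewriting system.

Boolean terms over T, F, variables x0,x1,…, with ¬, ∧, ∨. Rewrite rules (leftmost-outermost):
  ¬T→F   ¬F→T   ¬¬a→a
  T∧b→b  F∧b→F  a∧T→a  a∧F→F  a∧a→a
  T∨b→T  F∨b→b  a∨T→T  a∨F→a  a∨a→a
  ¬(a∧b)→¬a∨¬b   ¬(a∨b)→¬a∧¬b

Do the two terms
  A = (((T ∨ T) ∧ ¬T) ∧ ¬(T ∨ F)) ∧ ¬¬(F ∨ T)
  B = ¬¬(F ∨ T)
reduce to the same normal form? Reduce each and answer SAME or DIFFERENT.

Answer: DIFFERENT — A ⇓ F, B ⇓ T

Derivation:
Term A:
  start: (((T ∨ T) ∧ ¬T) ∧ ¬(T ∨ F)) ∧ ¬¬(F ∨ T)
  →1  ((T ∧ ¬T) ∧ ¬(T ∨ F)) ∧ ¬¬(F ∨ T)
  →2  (¬T ∧ ¬(T ∨ F)) ∧ ¬¬(F ∨ T)
  →3  (F ∧ ¬(T ∨ F)) ∧ ¬¬(F ∨ T)
  →4  F ∧ ¬¬(F ∨ T)
  →5  F

Term B:
  start: ¬¬(F ∨ T)
  →1  F ∨ T
  →2  T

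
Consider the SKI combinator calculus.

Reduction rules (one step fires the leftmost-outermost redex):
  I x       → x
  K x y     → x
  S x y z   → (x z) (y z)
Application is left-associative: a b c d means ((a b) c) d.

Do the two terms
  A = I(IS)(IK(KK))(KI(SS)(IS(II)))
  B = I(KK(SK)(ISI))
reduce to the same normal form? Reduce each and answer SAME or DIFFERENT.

Answer: DIFFERENT — A ⇓ S(K(KK))(SI), B ⇓ K(SI)

Working:
Term A:
  start: I(IS)(IK(KK))(KI(SS)(IS(II)))
  [1] IS(IK(KK))(KI(SS)(IS(II)))
  [2] S(IK(KK))(KI(SS)(IS(II)))
  [3] S(K(KK))(KI(SS)(IS(II)))
  [4] S(K(KK))(I(IS(II)))
  [5] S(K(KK))(IS(II))
  [6] S(K(KK))(S(II))
  [7] S(K(KK))(SI)

Term B:
  start: I(KK(SK)(ISI))
  [1] KK(SK)(ISI)
  [2] K(ISI)
  [3] K(SI)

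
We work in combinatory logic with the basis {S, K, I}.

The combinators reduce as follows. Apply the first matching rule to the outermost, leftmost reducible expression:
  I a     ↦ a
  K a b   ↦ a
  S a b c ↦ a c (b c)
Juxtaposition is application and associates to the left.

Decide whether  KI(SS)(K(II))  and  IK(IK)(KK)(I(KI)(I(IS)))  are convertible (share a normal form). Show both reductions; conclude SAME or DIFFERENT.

Term A:
  start: KI(SS)(K(II))
  →1  I(K(II))
  →2  K(II)
  →3  KI

Term B:
  start: IK(IK)(KK)(I(KI)(I(IS)))
  →1  K(IK)(KK)(I(KI)(I(IS)))
  →2  IK(I(KI)(I(IS)))
  →3  K(I(KI)(I(IS)))
  →4  K(KI(I(IS)))
  →5  KI

Answer: SAME — A ⇓ KI, B ⇓ KI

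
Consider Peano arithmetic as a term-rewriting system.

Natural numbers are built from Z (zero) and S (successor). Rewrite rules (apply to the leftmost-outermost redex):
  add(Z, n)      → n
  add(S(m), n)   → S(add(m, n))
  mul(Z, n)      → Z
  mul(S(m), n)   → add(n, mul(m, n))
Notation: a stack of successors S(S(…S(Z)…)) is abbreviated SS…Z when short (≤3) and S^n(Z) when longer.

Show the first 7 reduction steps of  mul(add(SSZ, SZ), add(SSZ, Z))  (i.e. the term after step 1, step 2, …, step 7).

Answer: after 7 steps: S(S(add(Z, mul(add(SZ, SZ), add(SSZ, Z)))))

Derivation:
  start: mul(add(SSZ, SZ), add(SSZ, Z))
  →1  mul(S(add(SZ, SZ)), add(SSZ, Z))
  →2  add(add(SSZ, Z), mul(add(SZ, SZ), add(SSZ, Z)))
  →3  add(S(add(SZ, Z)), mul(add(SZ, SZ), add(SSZ, Z)))
  →4  S(add(add(SZ, Z), mul(add(SZ, SZ), add(SSZ, Z))))
  →5  S(add(S(add(Z, Z)), mul(add(SZ, SZ), add(SSZ, Z))))
  →6  S(S(add(add(Z, Z), mul(add(SZ, SZ), add(SSZ, Z)))))
  →7  S(S(add(Z, mul(add(SZ, SZ), add(SSZ, Z)))))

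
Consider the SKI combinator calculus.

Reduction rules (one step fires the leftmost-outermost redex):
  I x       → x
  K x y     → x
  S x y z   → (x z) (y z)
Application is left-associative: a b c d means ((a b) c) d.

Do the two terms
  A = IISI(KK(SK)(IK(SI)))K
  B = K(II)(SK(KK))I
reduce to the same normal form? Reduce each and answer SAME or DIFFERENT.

Term A:
  start: IISI(KK(SK)(IK(SI)))K
  [1] ISI(KK(SK)(IK(SI)))K
  [2] SI(KK(SK)(IK(SI)))K
  [3] IK(KK(SK)(IK(SI))K)
  [4] K(KK(SK)(IK(SI))K)
  [5] K(K(IK(SI))K)
  [6] K(IK(SI))
  [7] K(K(SI))

Term B:
  start: K(II)(SK(KK))I
  [1] III
  [2] II
  [3] I

Answer: DIFFERENT — A ⇓ K(K(SI)), B ⇓ I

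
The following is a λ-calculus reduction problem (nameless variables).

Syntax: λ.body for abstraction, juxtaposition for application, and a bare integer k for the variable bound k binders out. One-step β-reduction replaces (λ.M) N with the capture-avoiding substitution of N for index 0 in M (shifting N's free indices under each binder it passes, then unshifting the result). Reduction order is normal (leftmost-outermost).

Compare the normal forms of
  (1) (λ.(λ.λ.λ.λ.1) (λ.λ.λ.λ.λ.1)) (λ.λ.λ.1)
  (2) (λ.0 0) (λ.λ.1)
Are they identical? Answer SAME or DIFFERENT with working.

Answer: SAME — A ⇓ λ.λ.λ.1, B ⇓ λ.λ.λ.1

Reduction:
Term A:
  start: (λ.(λ.λ.λ.λ.1) (λ.λ.λ.λ.λ.1)) (λ.λ.λ.1)
  step 1: (λ.λ.λ.λ.1) (λ.λ.λ.λ.λ.1)
  step 2: λ.λ.λ.1

Term B:
  start: (λ.0 0) (λ.λ.1)
  step 1: (λ.λ.1) (λ.λ.1)
  step 2: λ.λ.λ.1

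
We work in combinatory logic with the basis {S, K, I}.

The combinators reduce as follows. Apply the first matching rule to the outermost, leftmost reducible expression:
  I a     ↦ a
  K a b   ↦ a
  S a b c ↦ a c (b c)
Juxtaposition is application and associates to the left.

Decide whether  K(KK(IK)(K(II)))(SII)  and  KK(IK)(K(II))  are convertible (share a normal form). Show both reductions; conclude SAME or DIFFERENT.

Answer: SAME — A ⇓ K(KI), B ⇓ K(KI)

Derivation:
Term A:
  start: K(KK(IK)(K(II)))(SII)
  →1  KK(IK)(K(II))
  →2  K(K(II))
  →3  K(KI)

Term B:
  start: KK(IK)(K(II))
  →1  K(K(II))
  →2  K(KI)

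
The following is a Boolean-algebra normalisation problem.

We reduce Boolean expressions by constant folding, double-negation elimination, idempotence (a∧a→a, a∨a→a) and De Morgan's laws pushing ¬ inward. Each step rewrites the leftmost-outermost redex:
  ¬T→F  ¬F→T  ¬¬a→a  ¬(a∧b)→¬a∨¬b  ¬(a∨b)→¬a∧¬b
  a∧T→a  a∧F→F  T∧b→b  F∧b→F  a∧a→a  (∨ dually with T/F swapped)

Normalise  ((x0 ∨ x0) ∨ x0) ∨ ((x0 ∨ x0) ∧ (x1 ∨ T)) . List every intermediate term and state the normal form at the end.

Answer: normal form = x0  (in 6 steps)

Reduction:
  start: ((x0 ∨ x0) ∨ x0) ∨ ((x0 ∨ x0) ∧ (x1 ∨ T))
  →1  (x0 ∨ x0) ∨ ((x0 ∨ x0) ∧ (x1 ∨ T))
  →2  x0 ∨ ((x0 ∨ x0) ∧ (x1 ∨ T))
  →3  x0 ∨ (x0 ∧ (x1 ∨ T))
  →4  x0 ∨ (x0 ∧ T)
  →5  x0 ∨ x0
  →6  x0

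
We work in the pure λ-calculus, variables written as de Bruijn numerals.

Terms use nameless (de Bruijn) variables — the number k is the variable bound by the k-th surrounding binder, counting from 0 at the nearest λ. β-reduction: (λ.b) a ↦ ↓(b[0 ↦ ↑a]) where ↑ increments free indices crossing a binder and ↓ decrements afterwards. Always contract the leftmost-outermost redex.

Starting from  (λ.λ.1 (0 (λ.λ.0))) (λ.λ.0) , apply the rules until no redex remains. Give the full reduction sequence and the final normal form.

Answer: normal form = λ.λ.0  (in 2 steps)

Derivation:
  start: (λ.λ.1 (0 (λ.λ.0))) (λ.λ.0)
  [1] λ.(λ.λ.0) (0 (λ.λ.0))
  [2] λ.λ.0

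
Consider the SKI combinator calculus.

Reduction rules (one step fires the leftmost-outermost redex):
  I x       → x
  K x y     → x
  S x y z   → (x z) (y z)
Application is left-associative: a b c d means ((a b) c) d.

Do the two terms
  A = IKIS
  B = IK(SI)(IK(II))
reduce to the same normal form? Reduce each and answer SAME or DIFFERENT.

Term A:
  start: IKIS
  step 1: KIS
  step 2: I

Term B:
  start: IK(SI)(IK(II))
  step 1: K(SI)(IK(II))
  step 2: SI

Answer: DIFFERENT — A ⇓ I, B ⇓ SI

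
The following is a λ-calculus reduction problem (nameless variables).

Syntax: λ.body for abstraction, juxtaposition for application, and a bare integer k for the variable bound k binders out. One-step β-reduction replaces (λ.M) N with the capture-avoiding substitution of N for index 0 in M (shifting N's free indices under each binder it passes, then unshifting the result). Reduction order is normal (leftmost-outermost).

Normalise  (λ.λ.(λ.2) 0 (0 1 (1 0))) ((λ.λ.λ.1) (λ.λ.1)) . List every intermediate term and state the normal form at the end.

Answer: normal form = λ.λ.1 (λ.λ.1) (λ.2)  (in 7 steps)

Reduction:
  start: (λ.λ.(λ.2) 0 (0 1 (1 0))) ((λ.λ.λ.1) (λ.λ.1))
  step 1: λ.(λ.(λ.λ.λ.1) (λ.λ.1)) 0 (0 ((λ.λ.λ.1) (λ.λ.1)) ((λ.λ.λ.1) (λ.λ.1) 0))
  step 2: λ.(λ.λ.λ.1) (λ.λ.1) (0 ((λ.λ.λ.1) (λ.λ.1)) ((λ.λ.λ.1) (λ.λ.1) 0))
  step 3: λ.(λ.λ.1) (0 ((λ.λ.λ.1) (λ.λ.1)) ((λ.λ.λ.1) (λ.λ.1) 0))
  step 4: λ.λ.1 ((λ.λ.λ.1) (λ.λ.1)) ((λ.λ.λ.1) (λ.λ.1) 1)
  step 5: λ.λ.1 (λ.λ.1) ((λ.λ.λ.1) (λ.λ.1) 1)
  step 6: λ.λ.1 (λ.λ.1) ((λ.λ.1) 1)
  step 7: λ.λ.1 (λ.λ.1) (λ.2)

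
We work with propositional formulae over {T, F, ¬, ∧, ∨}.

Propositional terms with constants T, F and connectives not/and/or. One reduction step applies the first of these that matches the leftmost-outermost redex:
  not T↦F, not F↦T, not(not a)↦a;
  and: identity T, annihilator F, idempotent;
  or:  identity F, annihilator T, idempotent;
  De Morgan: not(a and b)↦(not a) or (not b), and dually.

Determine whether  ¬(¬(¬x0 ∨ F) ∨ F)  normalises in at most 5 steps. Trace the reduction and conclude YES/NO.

  start: ¬(¬(¬x0 ∨ F) ∨ F)
  [1] ¬¬(¬x0 ∨ F) ∧ ¬F
  [2] (¬x0 ∨ F) ∧ ¬F
  [3] ¬x0 ∧ ¬F
  [4] ¬x0 ∧ T
  [5] ¬x0

Answer: YES — reaches normal form ¬x0 in 5 ≤ 5 steps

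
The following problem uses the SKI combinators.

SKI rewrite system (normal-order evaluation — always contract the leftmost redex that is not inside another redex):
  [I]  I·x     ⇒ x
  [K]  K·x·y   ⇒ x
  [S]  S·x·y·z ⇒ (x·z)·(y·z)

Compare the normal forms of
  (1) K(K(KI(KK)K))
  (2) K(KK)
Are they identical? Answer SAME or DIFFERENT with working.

Answer: SAME — A ⇓ K(KK), B ⇓ K(KK)

Reduction:
Term A:
  start: K(K(KI(KK)K))
  →1  K(K(IK))
  →2  K(KK)

Term B:
  start: K(KK)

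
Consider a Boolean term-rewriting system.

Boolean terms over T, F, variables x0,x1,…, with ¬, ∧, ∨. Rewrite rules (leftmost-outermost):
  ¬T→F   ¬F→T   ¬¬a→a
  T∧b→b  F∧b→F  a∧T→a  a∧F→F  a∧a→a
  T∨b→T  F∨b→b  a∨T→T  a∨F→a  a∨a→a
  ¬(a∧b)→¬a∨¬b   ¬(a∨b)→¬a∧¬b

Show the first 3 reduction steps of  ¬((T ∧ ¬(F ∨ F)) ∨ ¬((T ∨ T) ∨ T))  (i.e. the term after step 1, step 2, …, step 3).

Answer: after 3 steps: (F ∨ ¬¬(F ∨ F)) ∧ ¬¬((T ∨ T) ∨ T)

Derivation:
  start: ¬((T ∧ ¬(F ∨ F)) ∨ ¬((T ∨ T) ∨ T))
  →1  ¬(T ∧ ¬(F ∨ F)) ∧ ¬¬((T ∨ T) ∨ T)
  →2  (¬T ∨ ¬¬(F ∨ F)) ∧ ¬¬((T ∨ T) ∨ T)
  →3  (F ∨ ¬¬(F ∨ F)) ∧ ¬¬((T ∨ T) ∨ T)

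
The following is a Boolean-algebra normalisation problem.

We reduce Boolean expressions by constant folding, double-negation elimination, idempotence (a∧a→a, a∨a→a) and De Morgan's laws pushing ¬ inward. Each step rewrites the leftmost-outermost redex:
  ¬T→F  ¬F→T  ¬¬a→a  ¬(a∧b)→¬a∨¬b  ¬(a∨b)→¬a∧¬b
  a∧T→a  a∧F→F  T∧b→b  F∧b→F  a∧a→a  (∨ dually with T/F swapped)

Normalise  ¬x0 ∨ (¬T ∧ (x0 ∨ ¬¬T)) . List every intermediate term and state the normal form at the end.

Answer: normal form = ¬x0  (in 3 steps)

Reduction:
  start: ¬x0 ∨ (¬T ∧ (x0 ∨ ¬¬T))
  →1  ¬x0 ∨ (F ∧ (x0 ∨ ¬¬T))
  →2  ¬x0 ∨ F
  →3  ¬x0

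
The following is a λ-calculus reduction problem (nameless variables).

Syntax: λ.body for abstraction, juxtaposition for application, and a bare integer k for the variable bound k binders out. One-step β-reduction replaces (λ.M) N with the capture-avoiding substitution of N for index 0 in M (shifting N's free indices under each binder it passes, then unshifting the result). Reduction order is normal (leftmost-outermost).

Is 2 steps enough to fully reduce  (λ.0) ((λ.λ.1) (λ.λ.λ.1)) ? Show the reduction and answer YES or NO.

Answer: YES — reaches normal form λ.λ.λ.λ.1 in 2 ≤ 2 steps

Reduction:
  start: (λ.0) ((λ.λ.1) (λ.λ.λ.1))
  [1] (λ.λ.1) (λ.λ.λ.1)
  [2] λ.λ.λ.λ.1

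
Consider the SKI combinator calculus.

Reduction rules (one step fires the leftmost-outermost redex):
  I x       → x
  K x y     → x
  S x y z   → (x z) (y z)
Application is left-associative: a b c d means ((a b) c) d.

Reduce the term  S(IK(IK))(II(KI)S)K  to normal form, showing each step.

Answer: normal form = KK  (in 8 steps)

Working:
  start: S(IK(IK))(II(KI)S)K
  step 1: IK(IK)K(II(KI)SK)
  step 2: K(IK)K(II(KI)SK)
  step 3: IK(II(KI)SK)
  step 4: K(II(KI)SK)
  step 5: K(I(KI)SK)
  step 6: K(KISK)
  step 7: K(IK)
  step 8: KK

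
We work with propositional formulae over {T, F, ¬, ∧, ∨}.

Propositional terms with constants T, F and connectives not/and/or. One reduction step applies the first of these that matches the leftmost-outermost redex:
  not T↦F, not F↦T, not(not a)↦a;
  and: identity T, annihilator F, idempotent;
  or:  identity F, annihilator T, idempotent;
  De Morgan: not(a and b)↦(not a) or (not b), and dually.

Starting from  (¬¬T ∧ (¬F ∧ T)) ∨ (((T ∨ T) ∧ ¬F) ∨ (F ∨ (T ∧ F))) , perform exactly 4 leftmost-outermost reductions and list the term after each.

Answer: after 4 steps: T ∨ (((T ∨ T) ∧ ¬F) ∨ (F ∨ (T ∧ F)))

Working:
  start: (¬¬T ∧ (¬F ∧ T)) ∨ (((T ∨ T) ∧ ¬F) ∨ (F ∨ (T ∧ F)))
  step 1: (T ∧ (¬F ∧ T)) ∨ (((T ∨ T) ∧ ¬F) ∨ (F ∨ (T ∧ F)))
  step 2: (¬F ∧ T) ∨ (((T ∨ T) ∧ ¬F) ∨ (F ∨ (T ∧ F)))
  step 3: ¬F ∨ (((T ∨ T) ∧ ¬F) ∨ (F ∨ (T ∧ F)))
  step 4: T ∨ (((T ∨ T) ∧ ¬F) ∨ (F ∨ (T ∧ F)))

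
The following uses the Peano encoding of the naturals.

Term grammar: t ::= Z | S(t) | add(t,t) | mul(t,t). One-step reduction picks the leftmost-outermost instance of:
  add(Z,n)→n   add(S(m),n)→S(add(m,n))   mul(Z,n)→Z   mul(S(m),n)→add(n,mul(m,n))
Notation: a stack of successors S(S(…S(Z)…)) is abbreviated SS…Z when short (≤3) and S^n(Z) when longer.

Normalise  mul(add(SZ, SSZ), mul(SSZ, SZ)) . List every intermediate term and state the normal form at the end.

  start: mul(add(SZ, SSZ), mul(SSZ, SZ))
  →1  mul(S(add(Z, SSZ)), mul(SSZ, SZ))
  →2  add(mul(SSZ, SZ), mul(add(Z, SSZ), mul(SSZ, SZ)))
  →3  add(add(SZ, mul(SZ, SZ)), mul(add(Z, SSZ), mul(SSZ, SZ)))
  →4  add(S(add(Z, mul(SZ, SZ))), mul(add(Z, SSZ), mul(SSZ, SZ)))
  →5  S(add(add(Z, mul(SZ, SZ)), mul(add(Z, SSZ), mul(SSZ, SZ))))
  →6  S(add(mul(SZ, SZ), mul(add(Z, SSZ), mul(SSZ, SZ))))
  →7  S(add(add(SZ, mul(Z, SZ)), mul(add(Z, SSZ), mul(SSZ, SZ))))
  →8  S(add(S(add(Z, mul(Z, SZ))), mul(add(Z, SSZ), mul(SSZ, SZ))))
  →9  S(S(add(add(Z, mul(Z, SZ)), mul(add(Z, SSZ), mul(SSZ, SZ)))))
  →10  S(S(add(mul(Z, SZ), mul(add(Z, SSZ), mul(SSZ, SZ)))))
  →11  S(S(add(Z, mul(add(Z, SSZ), mul(SSZ, SZ)))))
  →12  S(S(mul(add(Z, SSZ), mul(SSZ, SZ))))
  →13  S(S(mul(SSZ, mul(SSZ, SZ))))
  →14  S(S(add(mul(SSZ, SZ), mul(SZ, mul(SSZ, SZ)))))
  →15  S(S(add(add(SZ, mul(SZ, SZ)), mul(SZ, mul(SSZ, SZ)))))
  →16  S(S(add(S(add(Z, mul(SZ, SZ))), mul(SZ, mul(SSZ, SZ)))))
  →17  S(S(S(add(add(Z, mul(SZ, SZ)), mul(SZ, mul(SSZ, SZ))))))
  →18  S(S(S(add(mul(SZ, SZ), mul(SZ, mul(SSZ, SZ))))))
  →19  S(S(S(add(add(SZ, mul(Z, SZ)), mul(SZ, mul(SSZ, SZ))))))
  →20  S(S(S(add(S(add(Z, mul(Z, SZ))), mul(SZ, mul(SSZ, SZ))))))
  →21  S(S(S(S(add(add(Z, mul(Z, SZ)), mul(SZ, mul(SSZ, SZ)))))))
  →22  S(S(S(S(add(mul(Z, SZ), mul(SZ, mul(SSZ, SZ)))))))
  →23  S(S(S(S(add(Z, mul(SZ, mul(SSZ, SZ)))))))
  →24  S(S(S(S(mul(SZ, mul(SSZ, SZ))))))
  →25  S(S(S(S(add(mul(SSZ, SZ), mul(Z, mul(SSZ, SZ)))))))
  →26  S(S(S(S(add(add(SZ, mul(SZ, SZ)), mul(Z, mul(SSZ, SZ)))))))
  →27  S(S(S(S(add(S(add(Z, mul(SZ, SZ))), mul(Z, mul(SSZ, SZ)))))))
  →28  S(S(S(S(S(add(add(Z, mul(SZ, SZ)), mul(Z, mul(SSZ, SZ))))))))
  →29  S(S(S(S(S(add(mul(SZ, SZ), mul(Z, mul(SSZ, SZ))))))))
  →30  S(S(S(S(S(add(add(SZ, mul(Z, SZ)), mul(Z, mul(SSZ, SZ))))))))
  →31  S(S(S(S(S(add(S(add(Z, mul(Z, SZ))), mul(Z, mul(SSZ, SZ))))))))
  →32  S(S(S(S(S(S(add(add(Z, mul(Z, SZ)), mul(Z, mul(SSZ, SZ)))))))))
  →33  S(S(S(S(S(S(add(mul(Z, SZ), mul(Z, mul(SSZ, SZ)))))))))
  →34  S(S(S(S(S(S(add(Z, mul(Z, mul(SSZ, SZ)))))))))
  →35  S(S(S(S(S(S(mul(Z, mul(SSZ, SZ))))))))
  →36  S^6(Z)

Answer: normal form = S^6(Z)  (in 36 steps)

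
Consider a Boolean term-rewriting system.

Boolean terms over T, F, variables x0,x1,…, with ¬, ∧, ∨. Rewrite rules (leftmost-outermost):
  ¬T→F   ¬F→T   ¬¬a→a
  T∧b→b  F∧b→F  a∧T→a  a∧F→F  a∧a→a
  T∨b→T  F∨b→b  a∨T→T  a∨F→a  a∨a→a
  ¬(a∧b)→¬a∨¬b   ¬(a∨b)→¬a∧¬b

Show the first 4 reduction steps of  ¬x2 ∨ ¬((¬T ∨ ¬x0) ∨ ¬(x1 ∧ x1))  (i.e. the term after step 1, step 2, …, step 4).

Answer: after 4 steps: ¬x2 ∨ (¬¬x0 ∧ ¬¬(x1 ∧ x1))

Working:
  start: ¬x2 ∨ ¬((¬T ∨ ¬x0) ∨ ¬(x1 ∧ x1))
  [1] ¬x2 ∨ (¬(¬T ∨ ¬x0) ∧ ¬¬(x1 ∧ x1))
  [2] ¬x2 ∨ ((¬¬T ∧ ¬¬x0) ∧ ¬¬(x1 ∧ x1))
  [3] ¬x2 ∨ ((T ∧ ¬¬x0) ∧ ¬¬(x1 ∧ x1))
  [4] ¬x2 ∨ (¬¬x0 ∧ ¬¬(x1 ∧ x1))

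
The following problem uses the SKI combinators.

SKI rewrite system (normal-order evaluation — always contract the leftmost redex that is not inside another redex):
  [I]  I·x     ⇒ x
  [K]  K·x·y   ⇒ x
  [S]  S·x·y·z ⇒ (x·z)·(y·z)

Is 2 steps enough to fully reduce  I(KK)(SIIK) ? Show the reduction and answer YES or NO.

  start: I(KK)(SIIK)
  [1] KK(SIIK)
  [2] K

Answer: YES — reaches normal form K in 2 ≤ 2 steps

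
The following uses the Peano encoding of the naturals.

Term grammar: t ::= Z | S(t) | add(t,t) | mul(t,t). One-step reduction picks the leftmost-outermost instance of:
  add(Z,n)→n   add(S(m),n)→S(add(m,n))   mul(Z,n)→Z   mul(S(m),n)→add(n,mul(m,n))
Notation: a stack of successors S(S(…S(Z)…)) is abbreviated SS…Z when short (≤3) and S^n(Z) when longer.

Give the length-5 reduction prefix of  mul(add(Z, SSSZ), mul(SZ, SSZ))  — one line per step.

  start: mul(add(Z, SSSZ), mul(SZ, SSZ))
  [1] mul(SSSZ, mul(SZ, SSZ))
  [2] add(mul(SZ, SSZ), mul(SSZ, mul(SZ, SSZ)))
  [3] add(add(SSZ, mul(Z, SSZ)), mul(SSZ, mul(SZ, SSZ)))
  [4] add(S(add(SZ, mul(Z, SSZ))), mul(SSZ, mul(SZ, SSZ)))
  [5] S(add(add(SZ, mul(Z, SSZ)), mul(SSZ, mul(SZ, SSZ))))

Answer: after 5 steps: S(add(add(SZ, mul(Z, SSZ)), mul(SSZ, mul(SZ, SSZ))))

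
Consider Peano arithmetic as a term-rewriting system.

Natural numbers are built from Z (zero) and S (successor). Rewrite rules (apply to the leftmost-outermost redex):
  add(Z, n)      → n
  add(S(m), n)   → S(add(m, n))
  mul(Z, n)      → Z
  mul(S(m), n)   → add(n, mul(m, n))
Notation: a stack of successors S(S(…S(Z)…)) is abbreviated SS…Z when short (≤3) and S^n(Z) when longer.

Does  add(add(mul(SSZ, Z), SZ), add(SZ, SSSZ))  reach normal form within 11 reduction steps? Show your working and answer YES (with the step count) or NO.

  start: add(add(mul(SSZ, Z), SZ), add(SZ, SSSZ))
  [1] add(add(add(Z, mul(SZ, Z)), SZ), add(SZ, SSSZ))
  [2] add(add(mul(SZ, Z), SZ), add(SZ, SSSZ))
  [3] add(add(add(Z, mul(Z, Z)), SZ), add(SZ, SSSZ))
  [4] add(add(mul(Z, Z), SZ), add(SZ, SSSZ))
  [5] add(add(Z, SZ), add(SZ, SSSZ))
  [6] add(SZ, add(SZ, SSSZ))
  [7] S(add(Z, add(SZ, SSSZ)))
  [8] S(add(SZ, SSSZ))
  [9] S(S(add(Z, SSSZ)))
  [10] S^5(Z)

Answer: YES — reaches normal form S^5(Z) in 10 ≤ 11 steps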